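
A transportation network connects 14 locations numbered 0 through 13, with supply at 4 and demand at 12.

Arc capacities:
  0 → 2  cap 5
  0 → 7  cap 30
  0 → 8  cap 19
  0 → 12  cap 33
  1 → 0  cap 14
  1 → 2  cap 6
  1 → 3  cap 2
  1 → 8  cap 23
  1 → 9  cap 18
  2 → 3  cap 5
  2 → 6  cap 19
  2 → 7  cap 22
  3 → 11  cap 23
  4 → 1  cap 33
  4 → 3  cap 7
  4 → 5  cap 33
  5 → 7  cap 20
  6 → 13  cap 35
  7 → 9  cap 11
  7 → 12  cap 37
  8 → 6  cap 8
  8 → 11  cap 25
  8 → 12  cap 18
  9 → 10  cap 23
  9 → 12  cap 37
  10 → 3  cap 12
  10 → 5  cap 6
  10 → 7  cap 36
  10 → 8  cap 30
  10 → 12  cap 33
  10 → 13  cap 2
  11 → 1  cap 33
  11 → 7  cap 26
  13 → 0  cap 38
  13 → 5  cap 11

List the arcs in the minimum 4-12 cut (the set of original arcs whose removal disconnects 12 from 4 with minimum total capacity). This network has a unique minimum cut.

Min-cut arcs: {(4,1), (4,3), (5,7)} (total capacity 60)

augment #1: 4→1→0→12 push 14
augment #2: 4→1→8→12 push 18
augment #3: 4→1→9→12 push 1
augment #4: 4→5→7→12 push 20
augment #5: 4→3→11→7→12 push 7
max flow = 60; residual-reachable set from 4 gives S-side
cut edges (S→T): {(4,1), (4,3), (5,7)} total cap 60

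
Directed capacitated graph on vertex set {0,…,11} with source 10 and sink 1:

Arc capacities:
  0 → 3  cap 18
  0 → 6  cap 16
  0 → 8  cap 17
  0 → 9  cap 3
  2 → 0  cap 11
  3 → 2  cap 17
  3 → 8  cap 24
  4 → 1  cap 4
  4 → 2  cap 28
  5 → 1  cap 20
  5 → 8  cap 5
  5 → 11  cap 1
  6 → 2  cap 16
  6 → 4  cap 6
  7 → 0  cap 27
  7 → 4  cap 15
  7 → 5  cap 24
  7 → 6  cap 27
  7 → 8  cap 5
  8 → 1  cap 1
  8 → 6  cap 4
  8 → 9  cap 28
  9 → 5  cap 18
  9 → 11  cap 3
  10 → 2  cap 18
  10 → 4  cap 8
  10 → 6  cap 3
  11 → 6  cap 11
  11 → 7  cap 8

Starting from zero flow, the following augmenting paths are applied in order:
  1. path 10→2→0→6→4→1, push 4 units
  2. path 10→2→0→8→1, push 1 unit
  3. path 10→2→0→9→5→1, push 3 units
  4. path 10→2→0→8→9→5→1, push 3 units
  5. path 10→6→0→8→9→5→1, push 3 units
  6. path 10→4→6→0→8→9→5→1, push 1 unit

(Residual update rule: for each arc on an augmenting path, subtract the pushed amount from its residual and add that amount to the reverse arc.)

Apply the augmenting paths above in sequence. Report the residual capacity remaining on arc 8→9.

Residual capacity of (8,9): 21

after path 1 (10→2→0→6→4→1, push 4): res(8,9)=28
after path 2 (10→2→0→8→1, push 1): res(8,9)=28
after path 3 (10→2→0→9→5→1, push 3): res(8,9)=28
after path 4 (10→2→0→8→9→5→1, push 3): res(8,9)=25
after path 5 (10→6→0→8→9→5→1, push 3): res(8,9)=22
after path 6 (10→4→6→0→8→9→5→1, push 1): res(8,9)=21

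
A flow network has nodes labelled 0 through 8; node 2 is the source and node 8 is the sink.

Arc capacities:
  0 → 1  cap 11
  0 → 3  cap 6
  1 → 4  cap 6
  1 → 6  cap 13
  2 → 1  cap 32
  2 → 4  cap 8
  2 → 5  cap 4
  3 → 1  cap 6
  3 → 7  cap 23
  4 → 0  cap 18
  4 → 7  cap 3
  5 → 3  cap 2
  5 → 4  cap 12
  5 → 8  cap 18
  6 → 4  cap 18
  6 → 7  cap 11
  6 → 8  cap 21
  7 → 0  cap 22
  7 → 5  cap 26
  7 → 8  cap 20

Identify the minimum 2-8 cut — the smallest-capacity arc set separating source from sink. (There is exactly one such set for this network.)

augment #1: 2→5→8 push 4
augment #2: 2→1→6→8 push 13
augment #3: 2→4→7→8 push 3
augment #4: 2→4→0→3→7→8 push 5
augment #5: 2→1→4→0→3→7→8 push 1
max flow = 26; residual-reachable set from 2 gives S-side
cut edges (S→T): {(0,3), (1,6), (2,5), (4,7)} total cap 26

Min-cut arcs: {(0,3), (1,6), (2,5), (4,7)} (total capacity 26)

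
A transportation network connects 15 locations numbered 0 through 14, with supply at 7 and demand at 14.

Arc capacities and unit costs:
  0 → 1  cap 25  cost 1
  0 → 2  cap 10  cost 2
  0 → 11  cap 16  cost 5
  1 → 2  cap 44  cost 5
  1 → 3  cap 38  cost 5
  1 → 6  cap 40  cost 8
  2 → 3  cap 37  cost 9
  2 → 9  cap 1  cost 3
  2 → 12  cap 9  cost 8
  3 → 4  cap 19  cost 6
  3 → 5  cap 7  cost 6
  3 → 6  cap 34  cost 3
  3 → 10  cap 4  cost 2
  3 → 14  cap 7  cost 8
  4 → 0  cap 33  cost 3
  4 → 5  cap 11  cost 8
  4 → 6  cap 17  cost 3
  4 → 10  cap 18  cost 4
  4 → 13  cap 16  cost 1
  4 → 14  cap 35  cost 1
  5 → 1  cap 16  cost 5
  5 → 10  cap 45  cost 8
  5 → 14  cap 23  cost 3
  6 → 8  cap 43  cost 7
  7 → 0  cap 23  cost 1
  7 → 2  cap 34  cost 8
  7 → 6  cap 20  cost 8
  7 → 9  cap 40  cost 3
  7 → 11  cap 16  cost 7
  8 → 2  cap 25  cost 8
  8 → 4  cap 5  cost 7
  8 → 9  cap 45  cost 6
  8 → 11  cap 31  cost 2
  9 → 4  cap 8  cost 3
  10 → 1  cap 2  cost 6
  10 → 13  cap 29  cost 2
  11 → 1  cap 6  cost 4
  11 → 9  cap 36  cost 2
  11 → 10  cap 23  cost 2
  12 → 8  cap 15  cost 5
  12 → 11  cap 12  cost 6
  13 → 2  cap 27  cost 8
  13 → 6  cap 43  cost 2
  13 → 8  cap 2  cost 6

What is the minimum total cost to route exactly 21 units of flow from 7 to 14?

shortest-cost path #1: 7→9→4→14 push 8 @ unit cost 7 (adds 56)
shortest-cost path #2: 7→0→1→3→4→14 push 13 @ unit cost 14 (adds 182)
total cost = 238

Minimum cost for 21 units: 238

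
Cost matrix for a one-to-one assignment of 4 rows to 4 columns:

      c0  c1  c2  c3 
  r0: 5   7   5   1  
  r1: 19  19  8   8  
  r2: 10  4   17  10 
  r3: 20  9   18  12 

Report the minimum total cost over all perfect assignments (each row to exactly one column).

Minimum assignment cost: 28

optimal assignment: row0→col3 (cost 1), row1→col2 (cost 8), row2→col0 (cost 10), row3→col1 (cost 9)
total = 1 + 8 + 10 + 9 = 28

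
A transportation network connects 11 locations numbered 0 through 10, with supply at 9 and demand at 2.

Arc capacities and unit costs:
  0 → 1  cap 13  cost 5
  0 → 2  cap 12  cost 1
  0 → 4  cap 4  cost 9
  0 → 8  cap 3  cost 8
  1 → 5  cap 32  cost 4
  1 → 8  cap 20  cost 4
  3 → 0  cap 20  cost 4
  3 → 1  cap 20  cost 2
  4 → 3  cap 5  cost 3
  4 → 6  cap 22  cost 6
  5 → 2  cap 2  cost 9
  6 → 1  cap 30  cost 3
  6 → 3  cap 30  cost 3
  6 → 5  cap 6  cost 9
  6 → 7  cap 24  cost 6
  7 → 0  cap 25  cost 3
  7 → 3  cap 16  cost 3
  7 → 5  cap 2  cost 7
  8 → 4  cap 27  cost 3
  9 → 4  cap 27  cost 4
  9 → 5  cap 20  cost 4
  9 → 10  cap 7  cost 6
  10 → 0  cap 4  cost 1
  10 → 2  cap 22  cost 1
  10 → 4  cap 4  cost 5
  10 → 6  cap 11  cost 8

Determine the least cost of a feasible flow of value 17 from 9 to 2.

shortest-cost path #1: 9→10→2 push 7 @ unit cost 7 (adds 49)
shortest-cost path #2: 9→4→3→0→2 push 5 @ unit cost 12 (adds 60)
shortest-cost path #3: 9→5→2 push 2 @ unit cost 13 (adds 26)
shortest-cost path #4: 9→4→6→3→0→2 push 3 @ unit cost 18 (adds 54)
total cost = 189

Minimum cost for 17 units: 189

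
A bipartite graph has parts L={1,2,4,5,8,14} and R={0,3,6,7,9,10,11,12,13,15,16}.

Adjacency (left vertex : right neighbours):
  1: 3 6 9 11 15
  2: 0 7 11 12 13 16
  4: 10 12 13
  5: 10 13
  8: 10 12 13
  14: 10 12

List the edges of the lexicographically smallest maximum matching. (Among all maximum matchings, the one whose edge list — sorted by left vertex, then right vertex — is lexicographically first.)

Lex-smallest maximum matching: {(1,3), (2,0), (4,10), (5,13), (8,12)}

|M| = 5 (so the lex-smallest maximum matching has 5 edges)
process left vertices in ascending order; for each, take the smallest-labelled available neighbour that still permits 5 edges overall, or leave it unmatched if none does
lex-smallest matching: {1-3, 2-0, 4-10, 5-13, 8-12}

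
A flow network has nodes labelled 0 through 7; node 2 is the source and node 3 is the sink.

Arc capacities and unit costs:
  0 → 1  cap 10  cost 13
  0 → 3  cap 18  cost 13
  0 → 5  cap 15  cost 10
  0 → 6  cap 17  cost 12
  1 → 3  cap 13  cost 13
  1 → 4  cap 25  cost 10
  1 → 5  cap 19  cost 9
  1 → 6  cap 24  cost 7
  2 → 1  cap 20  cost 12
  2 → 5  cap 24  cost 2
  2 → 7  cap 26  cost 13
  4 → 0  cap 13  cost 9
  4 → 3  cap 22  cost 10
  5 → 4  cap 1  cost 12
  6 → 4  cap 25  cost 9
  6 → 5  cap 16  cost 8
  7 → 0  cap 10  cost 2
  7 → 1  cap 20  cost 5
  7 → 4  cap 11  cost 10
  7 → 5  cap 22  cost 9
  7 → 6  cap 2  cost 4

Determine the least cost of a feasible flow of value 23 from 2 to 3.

shortest-cost path #1: 2→5→4→3 push 1 @ unit cost 24 (adds 24)
shortest-cost path #2: 2→1→3 push 13 @ unit cost 25 (adds 325)
shortest-cost path #3: 2→7→0→3 push 9 @ unit cost 28 (adds 252)
total cost = 601

Minimum cost for 23 units: 601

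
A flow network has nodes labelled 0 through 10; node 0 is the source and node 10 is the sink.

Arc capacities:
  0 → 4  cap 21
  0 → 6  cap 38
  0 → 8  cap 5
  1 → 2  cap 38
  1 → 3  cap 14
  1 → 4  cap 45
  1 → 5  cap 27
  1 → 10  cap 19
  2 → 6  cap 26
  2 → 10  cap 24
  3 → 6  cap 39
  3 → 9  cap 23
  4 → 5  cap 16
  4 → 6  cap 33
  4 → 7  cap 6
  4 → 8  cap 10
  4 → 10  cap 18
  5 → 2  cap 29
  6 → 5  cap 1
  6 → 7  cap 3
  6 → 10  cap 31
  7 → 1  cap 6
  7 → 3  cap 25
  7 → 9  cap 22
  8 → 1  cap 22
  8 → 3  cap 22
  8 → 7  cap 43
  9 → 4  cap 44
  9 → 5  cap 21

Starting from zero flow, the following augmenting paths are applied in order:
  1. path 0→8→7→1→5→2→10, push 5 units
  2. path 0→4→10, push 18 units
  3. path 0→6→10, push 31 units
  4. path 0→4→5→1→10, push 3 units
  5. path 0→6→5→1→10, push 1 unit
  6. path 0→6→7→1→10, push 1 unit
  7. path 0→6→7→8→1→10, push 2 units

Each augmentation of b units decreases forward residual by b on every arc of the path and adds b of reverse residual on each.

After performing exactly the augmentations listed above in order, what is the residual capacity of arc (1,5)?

Residual capacity of (1,5): 26

after path 1 (0→8→7→1→5→2→10, push 5): res(1,5)=22
after path 2 (0→4→10, push 18): res(1,5)=22
after path 3 (0→6→10, push 31): res(1,5)=22
after path 4 (0→4→5→1→10, push 3): res(1,5)=25
after path 5 (0→6→5→1→10, push 1): res(1,5)=26
after path 6 (0→6→7→1→10, push 1): res(1,5)=26
after path 7 (0→6→7→8→1→10, push 2): res(1,5)=26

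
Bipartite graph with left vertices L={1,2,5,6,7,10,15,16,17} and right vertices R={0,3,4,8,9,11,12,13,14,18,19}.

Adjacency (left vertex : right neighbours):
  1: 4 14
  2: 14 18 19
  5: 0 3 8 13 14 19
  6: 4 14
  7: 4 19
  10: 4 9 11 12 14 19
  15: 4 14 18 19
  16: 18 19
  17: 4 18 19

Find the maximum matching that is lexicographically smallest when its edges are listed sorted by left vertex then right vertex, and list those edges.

|M| = 6 (so the lex-smallest maximum matching has 6 edges)
process left vertices in ascending order; for each, take the smallest-labelled available neighbour that still permits 6 edges overall, or leave it unmatched if none does
lex-smallest matching: {1-4, 2-14, 5-0, 7-19, 10-9, 15-18}

Lex-smallest maximum matching: {(1,4), (2,14), (5,0), (7,19), (10,9), (15,18)}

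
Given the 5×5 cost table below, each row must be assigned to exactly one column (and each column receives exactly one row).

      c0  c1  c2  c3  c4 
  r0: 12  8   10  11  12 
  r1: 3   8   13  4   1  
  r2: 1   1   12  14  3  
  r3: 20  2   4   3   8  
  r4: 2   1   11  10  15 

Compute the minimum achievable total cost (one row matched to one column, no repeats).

Minimum assignment cost: 16

optimal assignment: row0→col2 (cost 10), row1→col4 (cost 1), row2→col0 (cost 1), row3→col3 (cost 3), row4→col1 (cost 1)
total = 10 + 1 + 1 + 3 + 1 = 16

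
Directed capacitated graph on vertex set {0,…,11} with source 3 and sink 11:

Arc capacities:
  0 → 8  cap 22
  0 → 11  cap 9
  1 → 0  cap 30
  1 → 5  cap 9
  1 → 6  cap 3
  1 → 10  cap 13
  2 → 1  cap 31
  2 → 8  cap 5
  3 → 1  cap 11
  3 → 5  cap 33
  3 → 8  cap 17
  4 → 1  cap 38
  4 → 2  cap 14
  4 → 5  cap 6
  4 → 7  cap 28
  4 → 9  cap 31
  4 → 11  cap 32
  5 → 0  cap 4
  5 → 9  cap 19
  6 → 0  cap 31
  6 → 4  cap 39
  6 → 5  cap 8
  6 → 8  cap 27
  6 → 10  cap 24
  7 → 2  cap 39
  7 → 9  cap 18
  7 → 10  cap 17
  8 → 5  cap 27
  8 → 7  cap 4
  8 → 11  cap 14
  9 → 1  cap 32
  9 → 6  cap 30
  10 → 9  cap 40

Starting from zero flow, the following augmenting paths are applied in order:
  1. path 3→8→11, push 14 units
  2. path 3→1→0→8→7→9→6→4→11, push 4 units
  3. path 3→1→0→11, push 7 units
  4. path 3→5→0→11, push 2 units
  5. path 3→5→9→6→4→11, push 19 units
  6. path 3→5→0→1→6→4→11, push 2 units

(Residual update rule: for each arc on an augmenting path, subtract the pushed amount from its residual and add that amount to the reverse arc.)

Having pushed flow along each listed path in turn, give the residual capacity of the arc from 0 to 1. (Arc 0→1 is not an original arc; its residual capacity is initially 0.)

after path 1 (3→8→11, push 14): res(0,1)=0
after path 2 (3→1→0→8→7→9→6→4→11, push 4): res(0,1)=4
after path 3 (3→1→0→11, push 7): res(0,1)=11
after path 4 (3→5→0→11, push 2): res(0,1)=11
after path 5 (3→5→9→6→4→11, push 19): res(0,1)=11
after path 6 (3→5→0→1→6→4→11, push 2): res(0,1)=9

Residual capacity of (0,1): 9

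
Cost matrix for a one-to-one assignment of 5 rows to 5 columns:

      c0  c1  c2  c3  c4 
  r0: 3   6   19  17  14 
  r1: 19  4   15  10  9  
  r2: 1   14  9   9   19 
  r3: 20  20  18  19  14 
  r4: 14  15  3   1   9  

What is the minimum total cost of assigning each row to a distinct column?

optimal assignment: row0→col0 (cost 3), row1→col1 (cost 4), row2→col2 (cost 9), row3→col4 (cost 14), row4→col3 (cost 1)
total = 3 + 4 + 9 + 14 + 1 = 31

Minimum assignment cost: 31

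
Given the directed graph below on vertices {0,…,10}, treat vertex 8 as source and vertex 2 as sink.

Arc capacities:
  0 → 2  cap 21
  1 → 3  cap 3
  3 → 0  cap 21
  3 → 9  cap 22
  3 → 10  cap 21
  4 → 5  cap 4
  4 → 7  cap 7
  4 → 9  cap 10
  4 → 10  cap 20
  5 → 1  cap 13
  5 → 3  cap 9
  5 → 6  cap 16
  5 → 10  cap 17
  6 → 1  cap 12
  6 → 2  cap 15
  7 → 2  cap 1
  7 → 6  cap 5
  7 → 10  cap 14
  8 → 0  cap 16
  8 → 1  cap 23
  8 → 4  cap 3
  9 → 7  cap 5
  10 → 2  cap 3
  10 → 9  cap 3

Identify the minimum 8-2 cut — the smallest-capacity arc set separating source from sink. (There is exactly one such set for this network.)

augment #1: 8→0→2 push 16
augment #2: 8→4→7→2 push 1
augment #3: 8→4→10→2 push 2
augment #4: 8→1→3→0→2 push 3
max flow = 22; residual-reachable set from 8 gives S-side
cut edges (S→T): {(1,3), (8,0), (8,4)} total cap 22

Min-cut arcs: {(1,3), (8,0), (8,4)} (total capacity 22)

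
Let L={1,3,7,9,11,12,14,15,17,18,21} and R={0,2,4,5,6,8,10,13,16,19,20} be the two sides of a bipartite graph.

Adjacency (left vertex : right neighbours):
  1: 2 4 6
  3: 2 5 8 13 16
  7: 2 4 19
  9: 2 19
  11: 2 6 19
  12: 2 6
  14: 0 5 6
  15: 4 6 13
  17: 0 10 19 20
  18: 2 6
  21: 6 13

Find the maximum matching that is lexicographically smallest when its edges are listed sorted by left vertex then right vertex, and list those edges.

|M| = 8 (so the lex-smallest maximum matching has 8 edges)
process left vertices in ascending order; for each, take the smallest-labelled available neighbour that still permits 8 edges overall, or leave it unmatched if none does
lex-smallest matching: {1-2, 3-5, 7-4, 9-19, 11-6, 14-0, 15-13, 17-10}

Lex-smallest maximum matching: {(1,2), (3,5), (7,4), (9,19), (11,6), (14,0), (15,13), (17,10)}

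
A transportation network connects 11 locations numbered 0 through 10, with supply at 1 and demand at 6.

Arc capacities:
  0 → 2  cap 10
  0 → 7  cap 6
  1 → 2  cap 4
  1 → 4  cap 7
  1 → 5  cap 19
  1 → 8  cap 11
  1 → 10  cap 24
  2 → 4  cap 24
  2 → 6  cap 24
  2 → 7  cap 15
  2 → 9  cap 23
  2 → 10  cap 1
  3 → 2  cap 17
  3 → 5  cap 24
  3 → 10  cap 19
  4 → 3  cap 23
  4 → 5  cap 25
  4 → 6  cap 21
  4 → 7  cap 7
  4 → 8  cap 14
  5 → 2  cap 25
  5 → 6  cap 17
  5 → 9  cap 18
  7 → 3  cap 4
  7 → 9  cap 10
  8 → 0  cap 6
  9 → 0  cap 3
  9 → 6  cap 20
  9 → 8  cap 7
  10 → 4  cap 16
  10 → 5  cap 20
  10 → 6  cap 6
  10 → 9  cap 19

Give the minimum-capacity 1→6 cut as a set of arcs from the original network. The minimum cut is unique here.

augment #1: 1→2→6 push 4
augment #2: 1→4→6 push 7
augment #3: 1→5→6 push 17
augment #4: 1→10→6 push 6
augment #5: 1→5→2→6 push 2
augment #6: 1→10→4→6 push 14
augment #7: 1→10→9→6 push 4
augment #8: 1→8→0→2→6 push 6
max flow = 60; residual-reachable set from 1 gives S-side
cut edges (S→T): {(1,2), (1,4), (1,5), (1,10), (8,0)} total cap 60

Min-cut arcs: {(1,2), (1,4), (1,5), (1,10), (8,0)} (total capacity 60)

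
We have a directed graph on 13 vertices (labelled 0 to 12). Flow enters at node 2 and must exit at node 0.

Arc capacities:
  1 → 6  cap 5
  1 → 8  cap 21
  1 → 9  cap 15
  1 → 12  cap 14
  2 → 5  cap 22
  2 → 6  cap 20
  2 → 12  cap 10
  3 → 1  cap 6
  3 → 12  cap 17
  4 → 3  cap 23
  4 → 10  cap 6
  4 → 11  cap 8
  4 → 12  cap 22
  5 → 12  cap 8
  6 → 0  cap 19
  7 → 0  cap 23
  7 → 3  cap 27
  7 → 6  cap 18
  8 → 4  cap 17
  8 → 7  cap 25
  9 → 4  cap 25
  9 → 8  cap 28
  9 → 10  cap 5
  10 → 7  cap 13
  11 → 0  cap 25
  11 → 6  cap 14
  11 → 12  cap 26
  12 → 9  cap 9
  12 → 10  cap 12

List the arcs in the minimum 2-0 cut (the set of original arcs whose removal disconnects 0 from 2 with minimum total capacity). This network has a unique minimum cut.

augment #1: 2→6→0 push 19
augment #2: 2→12→10→7→0 push 10
augment #3: 2→5→12→10→7→0 push 2
augment #4: 2→5→12→9→4→11→0 push 6
max flow = 37; residual-reachable set from 2 gives S-side
cut edges (S→T): {(2,12), (5,12), (6,0)} total cap 37

Min-cut arcs: {(2,12), (5,12), (6,0)} (total capacity 37)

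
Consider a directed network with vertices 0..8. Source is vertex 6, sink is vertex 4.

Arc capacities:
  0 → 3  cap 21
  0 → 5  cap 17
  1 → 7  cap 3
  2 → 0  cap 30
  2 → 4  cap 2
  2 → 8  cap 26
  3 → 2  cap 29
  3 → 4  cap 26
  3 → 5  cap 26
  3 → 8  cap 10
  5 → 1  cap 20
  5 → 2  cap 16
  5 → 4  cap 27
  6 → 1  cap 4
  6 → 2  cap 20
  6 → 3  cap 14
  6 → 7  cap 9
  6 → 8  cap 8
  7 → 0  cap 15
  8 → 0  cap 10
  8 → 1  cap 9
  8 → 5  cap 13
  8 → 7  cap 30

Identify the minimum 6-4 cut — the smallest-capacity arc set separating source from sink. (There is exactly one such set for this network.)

augment #1: 6→2→4 push 2
augment #2: 6→3→4 push 14
augment #3: 6→8→5→4 push 8
augment #4: 6→2→0→3→4 push 12
augment #5: 6→2→0→5→4 push 6
augment #6: 6→7→0→5→4 push 9
augment #7: 6→1→7→0→5→4 push 2
augment #8: 6→1→7→0→3→5→4 push 1
max flow = 54; residual-reachable set from 6 gives S-side
cut edges (S→T): {(1,7), (6,2), (6,3), (6,7), (6,8)} total cap 54

Min-cut arcs: {(1,7), (6,2), (6,3), (6,7), (6,8)} (total capacity 54)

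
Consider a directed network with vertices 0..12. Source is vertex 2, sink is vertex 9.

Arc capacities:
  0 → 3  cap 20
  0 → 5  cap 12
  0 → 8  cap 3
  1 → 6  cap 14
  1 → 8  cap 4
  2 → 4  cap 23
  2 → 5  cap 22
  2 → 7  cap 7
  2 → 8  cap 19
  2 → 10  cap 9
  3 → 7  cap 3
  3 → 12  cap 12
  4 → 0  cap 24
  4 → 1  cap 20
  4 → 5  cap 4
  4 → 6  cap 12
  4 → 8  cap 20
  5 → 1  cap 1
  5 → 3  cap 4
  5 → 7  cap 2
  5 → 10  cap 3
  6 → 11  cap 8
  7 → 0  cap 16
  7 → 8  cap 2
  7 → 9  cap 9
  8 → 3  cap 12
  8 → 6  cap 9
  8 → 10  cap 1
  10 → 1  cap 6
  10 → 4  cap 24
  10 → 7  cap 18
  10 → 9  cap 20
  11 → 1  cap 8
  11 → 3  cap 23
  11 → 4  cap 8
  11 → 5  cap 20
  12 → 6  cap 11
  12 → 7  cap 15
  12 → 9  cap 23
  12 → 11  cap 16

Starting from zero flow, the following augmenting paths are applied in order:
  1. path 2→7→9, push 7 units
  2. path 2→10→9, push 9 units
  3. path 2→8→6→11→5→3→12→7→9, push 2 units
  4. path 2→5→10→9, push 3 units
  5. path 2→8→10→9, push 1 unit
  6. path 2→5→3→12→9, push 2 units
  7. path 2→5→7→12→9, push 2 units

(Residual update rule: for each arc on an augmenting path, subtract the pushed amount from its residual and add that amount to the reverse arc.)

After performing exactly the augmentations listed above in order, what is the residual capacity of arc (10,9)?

after path 1 (2→7→9, push 7): res(10,9)=20
after path 2 (2→10→9, push 9): res(10,9)=11
after path 3 (2→8→6→11→5→3→12→7→9, push 2): res(10,9)=11
after path 4 (2→5→10→9, push 3): res(10,9)=8
after path 5 (2→8→10→9, push 1): res(10,9)=7
after path 6 (2→5→3→12→9, push 2): res(10,9)=7
after path 7 (2→5→7→12→9, push 2): res(10,9)=7

Residual capacity of (10,9): 7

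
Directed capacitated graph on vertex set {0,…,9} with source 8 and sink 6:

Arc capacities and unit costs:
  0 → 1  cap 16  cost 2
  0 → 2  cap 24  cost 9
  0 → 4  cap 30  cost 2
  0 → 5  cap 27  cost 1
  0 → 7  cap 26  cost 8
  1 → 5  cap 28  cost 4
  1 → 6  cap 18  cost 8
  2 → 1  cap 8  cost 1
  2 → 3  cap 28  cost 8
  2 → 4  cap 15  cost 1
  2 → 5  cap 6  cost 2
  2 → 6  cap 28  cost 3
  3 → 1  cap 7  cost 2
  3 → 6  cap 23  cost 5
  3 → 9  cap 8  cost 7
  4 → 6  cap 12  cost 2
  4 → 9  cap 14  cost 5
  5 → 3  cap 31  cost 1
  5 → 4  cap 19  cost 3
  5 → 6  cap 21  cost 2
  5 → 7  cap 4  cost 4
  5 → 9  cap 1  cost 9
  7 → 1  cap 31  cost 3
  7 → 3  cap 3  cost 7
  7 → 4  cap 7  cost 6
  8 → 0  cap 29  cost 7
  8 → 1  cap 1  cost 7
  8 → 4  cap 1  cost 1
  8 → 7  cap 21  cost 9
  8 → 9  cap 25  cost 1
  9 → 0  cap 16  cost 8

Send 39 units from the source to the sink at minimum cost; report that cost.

Minimum cost for 39 units: 435

shortest-cost path #1: 8→4→6 push 1 @ unit cost 3 (adds 3)
shortest-cost path #2: 8→0→5→6 push 21 @ unit cost 10 (adds 210)
shortest-cost path #3: 8→0→4→6 push 8 @ unit cost 11 (adds 88)
shortest-cost path #4: 8→9→0→4→6 push 3 @ unit cost 13 (adds 39)
shortest-cost path #5: 8→1→6 push 1 @ unit cost 15 (adds 15)
shortest-cost path #6: 8→9→0→5→3→6 push 5 @ unit cost 16 (adds 80)
total cost = 435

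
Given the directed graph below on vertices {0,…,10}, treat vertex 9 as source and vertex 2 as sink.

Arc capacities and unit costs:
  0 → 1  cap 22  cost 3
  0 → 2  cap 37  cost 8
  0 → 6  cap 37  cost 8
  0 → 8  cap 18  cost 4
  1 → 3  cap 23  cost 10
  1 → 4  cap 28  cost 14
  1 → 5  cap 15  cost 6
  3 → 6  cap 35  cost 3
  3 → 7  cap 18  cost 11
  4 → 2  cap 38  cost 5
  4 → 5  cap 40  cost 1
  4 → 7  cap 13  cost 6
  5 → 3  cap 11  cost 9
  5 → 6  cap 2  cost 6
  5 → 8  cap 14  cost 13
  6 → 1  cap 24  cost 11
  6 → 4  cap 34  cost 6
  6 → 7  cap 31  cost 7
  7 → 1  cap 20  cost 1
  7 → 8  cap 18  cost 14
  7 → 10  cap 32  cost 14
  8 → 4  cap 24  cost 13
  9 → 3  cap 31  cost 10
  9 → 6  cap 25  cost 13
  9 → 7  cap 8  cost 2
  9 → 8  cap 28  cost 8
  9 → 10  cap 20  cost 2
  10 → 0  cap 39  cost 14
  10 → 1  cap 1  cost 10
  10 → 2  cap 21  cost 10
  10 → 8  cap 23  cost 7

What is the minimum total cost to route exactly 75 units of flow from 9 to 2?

shortest-cost path #1: 9→10→2 push 20 @ unit cost 12 (adds 240)
shortest-cost path #2: 9→7→1→4→2 push 8 @ unit cost 22 (adds 176)
shortest-cost path #3: 9→6→4→2 push 25 @ unit cost 24 (adds 600)
shortest-cost path #4: 9→3→6→4→2 push 5 @ unit cost 24 (adds 120)
shortest-cost path #5: 9→3→6→4→1→7→10→2 push 1 @ unit cost 28 (adds 28)
shortest-cost path #6: 9→3→6→4→1→7→10→0→2 push 3 @ unit cost 40 (adds 120)
shortest-cost path #7: 9→8→4→1→7→10→0→2 push 4 @ unit cost 42 (adds 168)
shortest-cost path #8: 9→3→6→7→10→0→2 push 9 @ unit cost 56 (adds 504)
total cost = 1956

Minimum cost for 75 units: 1956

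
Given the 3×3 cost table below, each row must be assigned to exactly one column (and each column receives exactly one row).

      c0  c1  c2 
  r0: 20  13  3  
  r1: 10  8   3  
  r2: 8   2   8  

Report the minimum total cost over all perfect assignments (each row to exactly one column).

Minimum assignment cost: 15

optimal assignment: row0→col2 (cost 3), row1→col0 (cost 10), row2→col1 (cost 2)
total = 3 + 10 + 2 = 15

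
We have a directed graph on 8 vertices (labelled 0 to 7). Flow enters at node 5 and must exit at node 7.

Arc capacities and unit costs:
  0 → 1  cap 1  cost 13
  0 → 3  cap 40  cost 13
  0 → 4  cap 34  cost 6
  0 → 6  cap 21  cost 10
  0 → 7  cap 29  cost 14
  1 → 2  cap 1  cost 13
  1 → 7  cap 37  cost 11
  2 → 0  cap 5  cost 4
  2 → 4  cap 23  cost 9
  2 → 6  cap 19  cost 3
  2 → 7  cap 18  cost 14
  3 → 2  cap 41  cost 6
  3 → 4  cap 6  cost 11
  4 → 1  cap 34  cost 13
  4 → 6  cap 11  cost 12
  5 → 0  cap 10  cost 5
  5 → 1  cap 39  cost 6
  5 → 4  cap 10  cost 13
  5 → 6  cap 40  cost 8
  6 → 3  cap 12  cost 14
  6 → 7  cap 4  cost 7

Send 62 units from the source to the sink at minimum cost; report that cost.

Minimum cost for 62 units: 1332

shortest-cost path #1: 5→6→7 push 4 @ unit cost 15 (adds 60)
shortest-cost path #2: 5→1→7 push 37 @ unit cost 17 (adds 629)
shortest-cost path #3: 5→0→7 push 10 @ unit cost 19 (adds 190)
shortest-cost path #4: 5→1→2→7 push 1 @ unit cost 33 (adds 33)
shortest-cost path #5: 5→6→3→2→7 push 10 @ unit cost 42 (adds 420)
total cost = 1332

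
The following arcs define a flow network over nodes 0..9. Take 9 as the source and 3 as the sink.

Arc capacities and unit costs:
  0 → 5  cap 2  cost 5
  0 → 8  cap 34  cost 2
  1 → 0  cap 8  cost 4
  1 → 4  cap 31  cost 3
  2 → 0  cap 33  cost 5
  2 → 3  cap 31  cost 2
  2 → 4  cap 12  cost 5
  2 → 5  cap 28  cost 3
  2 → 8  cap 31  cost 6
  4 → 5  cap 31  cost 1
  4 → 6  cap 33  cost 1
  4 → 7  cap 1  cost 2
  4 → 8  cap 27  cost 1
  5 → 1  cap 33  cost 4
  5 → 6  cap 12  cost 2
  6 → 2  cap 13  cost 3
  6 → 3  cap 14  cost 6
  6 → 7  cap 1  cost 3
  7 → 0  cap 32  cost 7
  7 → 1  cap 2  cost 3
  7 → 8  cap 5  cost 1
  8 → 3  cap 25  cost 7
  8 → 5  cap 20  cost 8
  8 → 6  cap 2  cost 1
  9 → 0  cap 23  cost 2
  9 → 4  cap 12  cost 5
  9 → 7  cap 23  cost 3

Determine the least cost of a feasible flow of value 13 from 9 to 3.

shortest-cost path #1: 9→0→8→6→2→3 push 2 @ unit cost 10 (adds 20)
shortest-cost path #2: 9→0→8→3 push 11 @ unit cost 11 (adds 121)
total cost = 141

Minimum cost for 13 units: 141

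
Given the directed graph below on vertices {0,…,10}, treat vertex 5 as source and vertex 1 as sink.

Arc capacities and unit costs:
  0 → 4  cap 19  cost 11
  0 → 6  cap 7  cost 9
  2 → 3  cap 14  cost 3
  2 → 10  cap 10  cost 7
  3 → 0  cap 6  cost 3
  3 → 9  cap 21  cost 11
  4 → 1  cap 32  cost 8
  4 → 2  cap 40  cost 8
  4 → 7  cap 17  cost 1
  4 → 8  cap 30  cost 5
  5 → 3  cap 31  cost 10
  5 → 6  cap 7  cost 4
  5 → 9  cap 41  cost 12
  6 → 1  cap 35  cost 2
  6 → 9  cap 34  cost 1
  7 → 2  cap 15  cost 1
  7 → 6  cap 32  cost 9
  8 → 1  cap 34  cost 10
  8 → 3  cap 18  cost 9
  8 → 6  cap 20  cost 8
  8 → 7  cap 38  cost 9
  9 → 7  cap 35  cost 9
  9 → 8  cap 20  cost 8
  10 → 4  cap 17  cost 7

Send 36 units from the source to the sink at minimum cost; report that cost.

shortest-cost path #1: 5→6→1 push 7 @ unit cost 6 (adds 42)
shortest-cost path #2: 5→3→0→6→1 push 6 @ unit cost 24 (adds 144)
shortest-cost path #3: 5→9→8→1 push 20 @ unit cost 30 (adds 600)
shortest-cost path #4: 5→9→7→6→1 push 3 @ unit cost 32 (adds 96)
total cost = 882

Minimum cost for 36 units: 882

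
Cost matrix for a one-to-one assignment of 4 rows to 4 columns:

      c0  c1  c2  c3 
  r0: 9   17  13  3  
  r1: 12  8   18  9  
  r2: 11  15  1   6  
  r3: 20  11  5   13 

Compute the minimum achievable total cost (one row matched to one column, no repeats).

one of 2 optimal assignments: row0→col3 (cost 3), row1→col0 (cost 12), row2→col2 (cost 1), row3→col1 (cost 11)
total = 3 + 12 + 1 + 11 = 27

Minimum assignment cost: 27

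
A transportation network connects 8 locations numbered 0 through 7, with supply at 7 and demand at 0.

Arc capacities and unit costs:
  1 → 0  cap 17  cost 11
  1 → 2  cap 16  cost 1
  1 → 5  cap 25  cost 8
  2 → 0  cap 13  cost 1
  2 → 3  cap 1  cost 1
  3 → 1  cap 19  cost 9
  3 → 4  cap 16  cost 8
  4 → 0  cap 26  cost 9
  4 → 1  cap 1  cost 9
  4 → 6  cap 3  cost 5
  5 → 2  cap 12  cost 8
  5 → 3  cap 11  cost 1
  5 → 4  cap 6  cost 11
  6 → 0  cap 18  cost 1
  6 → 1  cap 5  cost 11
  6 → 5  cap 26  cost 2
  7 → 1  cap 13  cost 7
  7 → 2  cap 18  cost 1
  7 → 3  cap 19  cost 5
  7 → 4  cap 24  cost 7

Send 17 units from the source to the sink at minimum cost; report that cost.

Minimum cost for 17 units: 81

shortest-cost path #1: 7→2→0 push 13 @ unit cost 2 (adds 26)
shortest-cost path #2: 7→4→6→0 push 3 @ unit cost 13 (adds 39)
shortest-cost path #3: 7→4→0 push 1 @ unit cost 16 (adds 16)
total cost = 81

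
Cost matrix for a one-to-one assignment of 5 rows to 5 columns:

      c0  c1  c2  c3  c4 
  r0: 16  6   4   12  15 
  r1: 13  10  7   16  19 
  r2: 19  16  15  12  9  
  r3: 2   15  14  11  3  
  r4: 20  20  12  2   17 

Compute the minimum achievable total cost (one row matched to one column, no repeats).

Minimum assignment cost: 26

optimal assignment: row0→col1 (cost 6), row1→col2 (cost 7), row2→col4 (cost 9), row3→col0 (cost 2), row4→col3 (cost 2)
total = 6 + 7 + 9 + 2 + 2 = 26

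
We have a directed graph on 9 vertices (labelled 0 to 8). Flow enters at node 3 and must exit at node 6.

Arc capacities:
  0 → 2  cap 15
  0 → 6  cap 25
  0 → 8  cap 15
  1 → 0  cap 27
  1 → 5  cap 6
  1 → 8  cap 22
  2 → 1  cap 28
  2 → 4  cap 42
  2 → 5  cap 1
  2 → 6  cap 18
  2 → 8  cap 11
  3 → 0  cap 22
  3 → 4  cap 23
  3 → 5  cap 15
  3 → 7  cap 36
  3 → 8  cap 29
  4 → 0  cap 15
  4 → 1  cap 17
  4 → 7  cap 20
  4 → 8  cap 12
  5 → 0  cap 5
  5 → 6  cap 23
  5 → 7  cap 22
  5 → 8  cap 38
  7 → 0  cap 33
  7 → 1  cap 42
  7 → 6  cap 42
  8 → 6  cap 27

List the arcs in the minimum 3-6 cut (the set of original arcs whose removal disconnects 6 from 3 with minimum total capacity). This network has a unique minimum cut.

Min-cut arcs: {(3,0), (3,4), (3,5), (3,7), (8,6)} (total capacity 123)

augment #1: 3→0→6 push 22
augment #2: 3→5→6 push 15
augment #3: 3→7→6 push 36
augment #4: 3→8→6 push 27
augment #5: 3→4→0→6 push 3
augment #6: 3→4→7→6 push 6
augment #7: 3→4→0→2→6 push 12
augment #8: 3→4→1→5→6 push 2
max flow = 123; residual-reachable set from 3 gives S-side
cut edges (S→T): {(3,0), (3,4), (3,5), (3,7), (8,6)} total cap 123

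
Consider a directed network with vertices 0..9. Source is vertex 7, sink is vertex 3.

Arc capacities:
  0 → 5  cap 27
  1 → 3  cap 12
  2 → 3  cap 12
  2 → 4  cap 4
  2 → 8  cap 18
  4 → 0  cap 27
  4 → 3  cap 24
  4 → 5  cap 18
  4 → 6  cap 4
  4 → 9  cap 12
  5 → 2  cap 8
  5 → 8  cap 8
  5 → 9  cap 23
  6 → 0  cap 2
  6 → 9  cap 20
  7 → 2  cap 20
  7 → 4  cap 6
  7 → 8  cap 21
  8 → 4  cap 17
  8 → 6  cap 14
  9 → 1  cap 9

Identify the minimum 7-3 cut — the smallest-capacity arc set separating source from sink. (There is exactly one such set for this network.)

Min-cut arcs: {(2,3), (4,3), (9,1)} (total capacity 45)

augment #1: 7→2→3 push 12
augment #2: 7→4→3 push 6
augment #3: 7→2→4→3 push 4
augment #4: 7→8→4→3 push 14
augment #5: 7→8→4→9→1→3 push 3
augment #6: 7→8→6→9→1→3 push 4
augment #7: 7→2→8→6→9→1→3 push 2
max flow = 45; residual-reachable set from 7 gives S-side
cut edges (S→T): {(2,3), (4,3), (9,1)} total cap 45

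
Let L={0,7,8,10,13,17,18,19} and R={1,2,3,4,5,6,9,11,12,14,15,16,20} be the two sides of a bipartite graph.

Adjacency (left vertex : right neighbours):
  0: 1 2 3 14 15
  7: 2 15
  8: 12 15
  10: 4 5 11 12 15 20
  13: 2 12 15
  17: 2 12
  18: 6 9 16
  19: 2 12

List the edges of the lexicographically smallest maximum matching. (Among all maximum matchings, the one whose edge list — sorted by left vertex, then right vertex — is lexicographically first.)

Lex-smallest maximum matching: {(0,1), (7,2), (8,12), (10,4), (13,15), (18,6)}

|M| = 6 (so the lex-smallest maximum matching has 6 edges)
process left vertices in ascending order; for each, take the smallest-labelled available neighbour that still permits 6 edges overall, or leave it unmatched if none does
lex-smallest matching: {0-1, 7-2, 8-12, 10-4, 13-15, 18-6}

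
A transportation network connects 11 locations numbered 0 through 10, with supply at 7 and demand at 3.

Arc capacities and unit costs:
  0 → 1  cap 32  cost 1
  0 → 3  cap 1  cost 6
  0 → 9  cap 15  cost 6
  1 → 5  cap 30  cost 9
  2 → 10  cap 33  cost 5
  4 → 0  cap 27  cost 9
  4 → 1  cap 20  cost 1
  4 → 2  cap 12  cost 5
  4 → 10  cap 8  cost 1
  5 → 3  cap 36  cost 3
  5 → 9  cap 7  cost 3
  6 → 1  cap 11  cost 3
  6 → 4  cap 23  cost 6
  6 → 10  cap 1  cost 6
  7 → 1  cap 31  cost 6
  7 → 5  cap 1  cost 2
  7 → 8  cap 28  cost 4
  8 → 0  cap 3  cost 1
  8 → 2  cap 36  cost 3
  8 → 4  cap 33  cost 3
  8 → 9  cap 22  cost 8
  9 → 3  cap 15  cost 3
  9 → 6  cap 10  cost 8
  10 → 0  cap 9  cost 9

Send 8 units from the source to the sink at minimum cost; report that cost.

Minimum cost for 8 units: 104

shortest-cost path #1: 7→5→3 push 1 @ unit cost 5 (adds 5)
shortest-cost path #2: 7→8→0→3 push 1 @ unit cost 11 (adds 11)
shortest-cost path #3: 7→8→0→9→3 push 2 @ unit cost 14 (adds 28)
shortest-cost path #4: 7→8→9→3 push 4 @ unit cost 15 (adds 60)
total cost = 104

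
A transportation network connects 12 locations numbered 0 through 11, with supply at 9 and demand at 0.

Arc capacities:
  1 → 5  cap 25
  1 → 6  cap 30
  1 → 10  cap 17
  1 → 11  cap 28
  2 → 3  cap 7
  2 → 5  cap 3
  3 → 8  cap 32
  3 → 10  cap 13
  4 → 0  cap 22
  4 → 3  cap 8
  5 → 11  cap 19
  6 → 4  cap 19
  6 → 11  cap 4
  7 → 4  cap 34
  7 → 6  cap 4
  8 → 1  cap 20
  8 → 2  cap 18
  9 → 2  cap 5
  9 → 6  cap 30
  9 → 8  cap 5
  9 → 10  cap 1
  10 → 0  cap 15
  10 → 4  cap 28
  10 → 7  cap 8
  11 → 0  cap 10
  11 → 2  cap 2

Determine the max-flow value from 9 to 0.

Maximum flow value: 34

augment #1: 9→10→0 bottleneck 1, total now 1
augment #2: 9→6→4→0 bottleneck 19, total now 20
augment #3: 9→6→11→0 bottleneck 4, total now 24
augment #4: 9→2→3→10→0 bottleneck 5, total now 29
augment #5: 9→8→1→10→0 bottleneck 5, total now 34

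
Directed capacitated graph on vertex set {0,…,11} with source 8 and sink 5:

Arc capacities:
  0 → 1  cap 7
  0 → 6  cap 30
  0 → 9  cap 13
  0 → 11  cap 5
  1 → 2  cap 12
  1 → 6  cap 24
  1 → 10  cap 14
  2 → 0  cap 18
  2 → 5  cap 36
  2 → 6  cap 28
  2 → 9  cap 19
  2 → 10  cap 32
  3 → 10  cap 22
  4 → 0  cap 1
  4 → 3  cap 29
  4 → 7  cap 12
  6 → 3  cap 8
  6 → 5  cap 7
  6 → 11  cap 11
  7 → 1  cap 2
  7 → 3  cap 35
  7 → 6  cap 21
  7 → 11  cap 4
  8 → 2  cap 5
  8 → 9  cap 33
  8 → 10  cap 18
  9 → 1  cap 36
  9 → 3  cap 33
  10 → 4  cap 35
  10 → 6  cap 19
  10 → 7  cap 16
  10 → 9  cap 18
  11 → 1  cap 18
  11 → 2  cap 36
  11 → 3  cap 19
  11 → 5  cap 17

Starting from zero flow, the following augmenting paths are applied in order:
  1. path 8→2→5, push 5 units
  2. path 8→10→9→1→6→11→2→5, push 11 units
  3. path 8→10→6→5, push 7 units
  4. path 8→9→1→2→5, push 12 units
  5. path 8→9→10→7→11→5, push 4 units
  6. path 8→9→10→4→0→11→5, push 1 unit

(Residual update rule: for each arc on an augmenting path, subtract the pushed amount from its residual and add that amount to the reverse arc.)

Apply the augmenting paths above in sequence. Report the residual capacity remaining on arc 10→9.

Residual capacity of (10,9): 12

after path 1 (8→2→5, push 5): res(10,9)=18
after path 2 (8→10→9→1→6→11→2→5, push 11): res(10,9)=7
after path 3 (8→10→6→5, push 7): res(10,9)=7
after path 4 (8→9→1→2→5, push 12): res(10,9)=7
after path 5 (8→9→10→7→11→5, push 4): res(10,9)=11
after path 6 (8→9→10→4→0→11→5, push 1): res(10,9)=12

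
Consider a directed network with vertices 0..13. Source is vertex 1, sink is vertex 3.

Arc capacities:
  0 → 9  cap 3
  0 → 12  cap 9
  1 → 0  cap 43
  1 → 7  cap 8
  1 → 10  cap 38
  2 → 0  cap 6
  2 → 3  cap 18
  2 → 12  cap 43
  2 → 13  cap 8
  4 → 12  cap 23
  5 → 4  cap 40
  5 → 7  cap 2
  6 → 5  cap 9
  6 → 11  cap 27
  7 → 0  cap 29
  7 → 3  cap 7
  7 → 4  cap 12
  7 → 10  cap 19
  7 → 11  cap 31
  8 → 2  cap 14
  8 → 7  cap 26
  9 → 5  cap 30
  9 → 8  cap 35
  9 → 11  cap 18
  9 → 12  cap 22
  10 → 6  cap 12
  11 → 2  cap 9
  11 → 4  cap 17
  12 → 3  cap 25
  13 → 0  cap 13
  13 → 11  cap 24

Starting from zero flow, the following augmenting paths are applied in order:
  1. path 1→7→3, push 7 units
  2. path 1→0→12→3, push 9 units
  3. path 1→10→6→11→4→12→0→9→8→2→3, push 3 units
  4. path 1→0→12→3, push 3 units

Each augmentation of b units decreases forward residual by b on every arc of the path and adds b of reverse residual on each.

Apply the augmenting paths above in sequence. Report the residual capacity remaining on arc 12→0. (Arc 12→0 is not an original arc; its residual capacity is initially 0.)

after path 1 (1→7→3, push 7): res(12,0)=0
after path 2 (1→0→12→3, push 9): res(12,0)=9
after path 3 (1→10→6→11→4→12→0→9→8→2→3, push 3): res(12,0)=6
after path 4 (1→0→12→3, push 3): res(12,0)=9

Residual capacity of (12,0): 9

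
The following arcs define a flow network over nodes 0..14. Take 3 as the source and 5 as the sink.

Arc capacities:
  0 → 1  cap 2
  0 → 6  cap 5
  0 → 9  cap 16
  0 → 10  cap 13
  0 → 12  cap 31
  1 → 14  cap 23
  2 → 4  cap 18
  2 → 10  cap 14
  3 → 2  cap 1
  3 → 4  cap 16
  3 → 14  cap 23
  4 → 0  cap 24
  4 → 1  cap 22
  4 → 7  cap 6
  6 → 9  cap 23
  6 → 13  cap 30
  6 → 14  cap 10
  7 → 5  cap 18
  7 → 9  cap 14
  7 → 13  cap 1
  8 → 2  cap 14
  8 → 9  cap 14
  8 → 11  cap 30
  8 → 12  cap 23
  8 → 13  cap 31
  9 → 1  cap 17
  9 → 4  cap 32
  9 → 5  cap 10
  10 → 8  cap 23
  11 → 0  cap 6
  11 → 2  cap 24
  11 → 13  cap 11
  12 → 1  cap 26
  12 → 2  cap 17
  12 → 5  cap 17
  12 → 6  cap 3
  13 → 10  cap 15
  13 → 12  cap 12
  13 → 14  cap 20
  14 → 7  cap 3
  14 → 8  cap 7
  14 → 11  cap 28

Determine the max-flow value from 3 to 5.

augment #1: 3→4→7→5 bottleneck 6, total now 6
augment #2: 3→14→7→5 bottleneck 3, total now 9
augment #3: 3→4→0→9→5 bottleneck 10, total now 19
augment #4: 3→14→8→12→5 bottleneck 7, total now 26
augment #5: 3→2→4→0→12→5 bottleneck 1, total now 27
augment #6: 3→14→11→0→12→5 bottleneck 6, total now 33
augment #7: 3→14→11→13→12→5 bottleneck 3, total now 36

Maximum flow value: 36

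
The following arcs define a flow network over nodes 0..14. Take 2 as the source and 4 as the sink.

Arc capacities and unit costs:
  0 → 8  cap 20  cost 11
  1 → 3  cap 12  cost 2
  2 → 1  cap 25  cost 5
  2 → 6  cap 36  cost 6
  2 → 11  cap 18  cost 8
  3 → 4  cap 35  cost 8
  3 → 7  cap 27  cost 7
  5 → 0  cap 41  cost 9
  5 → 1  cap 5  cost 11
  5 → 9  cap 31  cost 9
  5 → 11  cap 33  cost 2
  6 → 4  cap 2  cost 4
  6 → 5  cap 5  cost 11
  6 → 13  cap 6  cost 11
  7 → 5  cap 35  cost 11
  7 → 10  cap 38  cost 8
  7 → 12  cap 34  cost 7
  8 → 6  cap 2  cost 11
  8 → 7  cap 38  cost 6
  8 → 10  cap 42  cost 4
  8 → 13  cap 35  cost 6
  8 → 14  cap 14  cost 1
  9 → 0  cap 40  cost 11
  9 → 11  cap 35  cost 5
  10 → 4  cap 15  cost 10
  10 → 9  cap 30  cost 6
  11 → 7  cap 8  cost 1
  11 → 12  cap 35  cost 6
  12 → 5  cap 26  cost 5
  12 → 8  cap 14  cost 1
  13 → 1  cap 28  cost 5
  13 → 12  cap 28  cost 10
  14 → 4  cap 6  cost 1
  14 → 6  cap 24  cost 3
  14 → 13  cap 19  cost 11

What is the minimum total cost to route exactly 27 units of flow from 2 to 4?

Minimum cost for 27 units: 491

shortest-cost path #1: 2→6→4 push 2 @ unit cost 10 (adds 20)
shortest-cost path #2: 2→1→3→4 push 12 @ unit cost 15 (adds 180)
shortest-cost path #3: 2→11→12→8→14→4 push 6 @ unit cost 17 (adds 102)
shortest-cost path #4: 2→11→7→10→4 push 7 @ unit cost 27 (adds 189)
total cost = 491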